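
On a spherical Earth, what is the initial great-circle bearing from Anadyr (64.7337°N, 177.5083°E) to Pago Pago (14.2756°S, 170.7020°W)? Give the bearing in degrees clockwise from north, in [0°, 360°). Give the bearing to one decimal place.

168.4°

Δλ = -170.7020 − 177.5083 = -348.2103°; wrapped into (−180°, 180°]: 11.7897°.
θ = atan2( sin Δλ · cos φ₂ , cos φ₁ · sin φ₂ − sin φ₁ · cos φ₂ · cos Δλ )
  = atan2(0.19801, -0.96317) = 168.383° → normalised to [0°, 360°): 168.383°.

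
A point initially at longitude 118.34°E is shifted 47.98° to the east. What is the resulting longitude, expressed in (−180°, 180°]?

Start at +118.34°; shift +47.98° → +166.32°.
+166.32° already lies in (−180°, 180°].

166.32°E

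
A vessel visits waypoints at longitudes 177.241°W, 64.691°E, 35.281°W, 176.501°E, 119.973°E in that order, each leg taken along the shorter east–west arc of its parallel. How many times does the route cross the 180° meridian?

Leg 1: -177.241° → +64.691°, shortest Δλ = -118.068° (west) — crosses 180°.
Leg 2: +64.691° → -35.281°, shortest Δλ = -99.972° (west) — does not cross 180°.
Leg 3: -35.281° → +176.501°, shortest Δλ = -148.218° (west) — crosses 180°.
Leg 4: +176.501° → +119.973°, shortest Δλ = -56.528° (west) — does not cross 180°.
Total crossings: 2.

2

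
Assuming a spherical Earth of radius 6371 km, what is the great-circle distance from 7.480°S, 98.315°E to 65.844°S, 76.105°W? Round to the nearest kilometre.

Δλ = -76.105 − 98.315 = -174.420°.
Δφ = -65.844 − -7.480 = -58.364°.
a = sin²(Δφ/2) + cos φ₁ · cos φ₂ · sin²(Δλ/2) = 0.642518.
c = 2·atan2(√a, √(1−a)) = 1.85984 rad → d = 6371·c ≈ 11849.05 km.

11849 km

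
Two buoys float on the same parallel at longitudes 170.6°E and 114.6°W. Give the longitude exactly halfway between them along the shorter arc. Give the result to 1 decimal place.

Signed shortest Δλ from +170.6° to -114.6° is +74.8°.
Midpoint longitude = +170.6° + (+74.8°)/2 = +170.6° + 37.4° = +208.0°.
Normalise into (−180°, 180°]: -152.0°.
(The naïve average (+170.6 + -114.6)/2 = 28.0° is on the wrong side of the globe.)

152.0°W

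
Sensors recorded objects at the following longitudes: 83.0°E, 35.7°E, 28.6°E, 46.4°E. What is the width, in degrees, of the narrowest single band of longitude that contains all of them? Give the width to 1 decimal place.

54.4°

Sort the longitudes: +28.6°, +35.7°, +46.4°, +83.0°.
Eastward gaps between consecutive values (wrapping around): 7.1°, 10.7°, 36.6°, 305.6°.
Largest gap = 305.6° ⇒ minimal covering band is its complement: 360° − 305.6° = 54.4°.
Band runs from +28.6° eastward to +83.0°.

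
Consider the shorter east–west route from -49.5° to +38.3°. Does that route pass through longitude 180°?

No

Signed shortest Δλ = ((38.3 − -49.5 + 180) mod 360) − 180 = 87.8°.
Going east by 87.8° from -49.5° reaches +38.3° without touching 180°.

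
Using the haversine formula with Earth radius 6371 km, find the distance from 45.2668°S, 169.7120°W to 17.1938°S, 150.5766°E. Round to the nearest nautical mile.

2603 nmi

Δλ = 150.5766 − -169.7120 = 320.2886°; wrapped into (−180°, 180°]: -39.7114°.
Δφ = -17.1938 − -45.2668 = 28.0730°.
a = sin²(Δφ/2) + cos φ₁ · cos φ₂ · sin²(Δλ/2) = 0.136391.
c = 2·atan2(√a, √(1−a)) = 0.75654 rad → d = 6371·c ≈ 4819.89 km ≈ 2602.53 nmi.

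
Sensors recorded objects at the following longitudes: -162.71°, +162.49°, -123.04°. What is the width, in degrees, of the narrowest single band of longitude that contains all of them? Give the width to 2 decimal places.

74.47°

Sort the longitudes: -162.71°, -123.04°, +162.49°.
Eastward gaps between consecutive values (wrapping around): 39.67°, 285.53°, 34.80°.
Largest gap = 285.53° ⇒ minimal covering band is its complement: 360° − 285.53° = 74.47°.
Band runs from +162.49° eastward to -123.04°, crossing the antimeridian.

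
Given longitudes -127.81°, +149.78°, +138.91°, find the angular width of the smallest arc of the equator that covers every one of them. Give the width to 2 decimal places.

Sort the longitudes: -127.81°, +138.91°, +149.78°.
Eastward gaps between consecutive values (wrapping around): 266.72°, 10.87°, 82.41°.
Largest gap = 266.72° ⇒ minimal covering band is its complement: 360° − 266.72° = 93.28°.
Band runs from +138.91° eastward to -127.81°, crossing the antimeridian.

93.28°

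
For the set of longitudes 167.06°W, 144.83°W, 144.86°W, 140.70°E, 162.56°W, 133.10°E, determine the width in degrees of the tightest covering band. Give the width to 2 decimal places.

Sort the longitudes: -167.06°, -162.56°, -144.86°, -144.83°, +133.10°, +140.70°.
Eastward gaps between consecutive values (wrapping around): 4.50°, 17.70°, 0.03°, 277.93°, 7.60°, 52.24°.
Largest gap = 277.93° ⇒ minimal covering band is its complement: 360° − 277.93° = 82.07°.
Band runs from +133.10° eastward to -144.83°, crossing the antimeridian.

82.07°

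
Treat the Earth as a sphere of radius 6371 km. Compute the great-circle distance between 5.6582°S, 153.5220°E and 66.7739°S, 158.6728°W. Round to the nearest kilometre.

Δλ = -158.6728 − 153.5220 = -312.1948°; wrapped into (−180°, 180°]: 47.8052°.
Δφ = -66.7739 − -5.6582 = -61.1157°.
a = sin²(Δφ/2) + cos φ₁ · cos φ₂ · sin²(Δλ/2) = 0.322907.
c = 2·atan2(√a, √(1−a)) = 1.20875 rad → d = 6371·c ≈ 7700.96 km.

7701 km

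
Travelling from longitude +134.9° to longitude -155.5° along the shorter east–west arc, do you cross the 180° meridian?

Yes

Naïve |-155.5 − 134.9| = 290.4° > 180°, so the shorter arc goes the other way round — across 180°.
Signed shortest Δλ = ((-155.5 − 134.9 + 180) mod 360) − 180 = 69.6°.
Going east by 69.6° from +134.9° passes through 180° before reaching -155.5°.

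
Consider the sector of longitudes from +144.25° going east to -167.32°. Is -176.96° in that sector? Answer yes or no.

Band width going east from +144.25° to -167.32°: ((-167.32 − 144.25) mod 360) = 48.43°.
Offset of -176.96° east of the west edge: ((-176.96 − 144.25) mod 360) = 38.79°.
38.79° ≤ 48.43° ⇒ inside.

Yes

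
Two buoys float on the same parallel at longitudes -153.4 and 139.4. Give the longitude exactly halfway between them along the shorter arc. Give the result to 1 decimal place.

+173.0°

Signed shortest Δλ from -153.4° to +139.4° is -67.2°.
Midpoint longitude = -153.4° + (-67.2°)/2 = -153.4° − 33.6° = -187.0°.
Normalise into (−180°, 180°]: +173.0°.
(The naïve average (-153.4 + +139.4)/2 = -7.0° is on the wrong side of the globe.)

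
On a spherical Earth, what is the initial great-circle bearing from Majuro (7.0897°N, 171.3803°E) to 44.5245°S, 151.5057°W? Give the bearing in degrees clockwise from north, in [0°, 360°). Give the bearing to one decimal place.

Δλ = -151.5057 − 171.3803 = -322.8860°; wrapped into (−180°, 180°]: 37.1140°.
θ = atan2( sin Δλ · cos φ₂ , cos φ₁ · sin φ₂ − sin φ₁ · cos φ₂ · cos Δλ )
  = atan2(0.43020, -0.76602) = 150.682° → normalised to [0°, 360°): 150.682°.

150.7°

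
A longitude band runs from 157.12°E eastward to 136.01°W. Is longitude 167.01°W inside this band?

Band width going east from +157.12° to -136.01°: ((-136.01 − 157.12) mod 360) = 66.87°.
Offset of -167.01° east of the west edge: ((-167.01 − 157.12) mod 360) = 35.87°.
35.87° ≤ 66.87° ⇒ inside.

Yes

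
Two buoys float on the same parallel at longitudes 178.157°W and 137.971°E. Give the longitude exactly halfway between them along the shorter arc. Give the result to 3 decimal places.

Signed shortest Δλ from -178.157° to +137.971° is -43.872°.
Midpoint longitude = -178.157° + (-43.872°)/2 = -178.157° − 21.936° = -200.093°.
Normalise into (−180°, 180°]: +159.907°.
(The naïve average (-178.157 + +137.971)/2 = -20.093° is on the wrong side of the globe.)

159.907°E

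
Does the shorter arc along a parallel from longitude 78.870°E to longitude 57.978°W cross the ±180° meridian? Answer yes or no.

Signed shortest Δλ = ((-57.978 − 78.870 + 180) mod 360) − 180 = -136.848°.
Going west by 136.848° from +78.870° reaches -57.978° without touching 180°.

No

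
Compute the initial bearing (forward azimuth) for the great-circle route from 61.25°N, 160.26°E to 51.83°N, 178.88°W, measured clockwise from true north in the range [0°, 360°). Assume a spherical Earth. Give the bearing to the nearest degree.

120°

Δλ = -178.88 − 160.26 = -339.14°; wrapped into (−180°, 180°]: 20.86°.
θ = atan2( sin Δλ · cos φ₂ , cos φ₁ · sin φ₂ − sin φ₁ · cos φ₂ · cos Δλ )
  = atan2(0.22006, -0.12816) = 120.215° → normalised to [0°, 360°): 120.215°.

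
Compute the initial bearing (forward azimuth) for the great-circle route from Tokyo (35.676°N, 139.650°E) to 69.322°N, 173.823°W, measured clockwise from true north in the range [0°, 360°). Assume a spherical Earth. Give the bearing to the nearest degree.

Δλ = -173.823 − 139.650 = -313.473°; wrapped into (−180°, 180°]: 46.527°.
θ = atan2( sin Δλ · cos φ₂ , cos φ₁ · sin φ₂ − sin φ₁ · cos φ₂ · cos Δλ )
  = atan2(0.25626, 0.61831) = 22.511° → normalised to [0°, 360°): 22.511°.

23°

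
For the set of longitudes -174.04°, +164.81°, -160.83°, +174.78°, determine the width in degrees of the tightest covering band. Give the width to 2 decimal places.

34.36°

Sort the longitudes: -174.04°, -160.83°, +164.81°, +174.78°.
Eastward gaps between consecutive values (wrapping around): 13.21°, 325.64°, 9.97°, 11.18°.
Largest gap = 325.64° ⇒ minimal covering band is its complement: 360° − 325.64° = 34.36°.
Band runs from +164.81° eastward to -160.83°, crossing the antimeridian.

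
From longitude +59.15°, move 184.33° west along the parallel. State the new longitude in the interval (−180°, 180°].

-125.18°

Start at +59.15°; shift −184.33° → -125.18°.
-125.18° already lies in (−180°, 180°].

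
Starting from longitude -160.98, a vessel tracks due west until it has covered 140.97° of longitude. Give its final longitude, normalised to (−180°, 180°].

Start at -160.98°; shift −140.97° → -301.95°.
-301.95° lies outside (−180°, 180°]; add 360° → +58.05°.

+58.05°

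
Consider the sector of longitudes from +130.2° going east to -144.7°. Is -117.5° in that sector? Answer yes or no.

No

Band width going east from +130.2° to -144.7°: ((-144.7 − 130.2) mod 360) = 85.1°.
Offset of -117.5° east of the west edge: ((-117.5 − 130.2) mod 360) = 112.3°.
112.3° > 85.1° ⇒ outside.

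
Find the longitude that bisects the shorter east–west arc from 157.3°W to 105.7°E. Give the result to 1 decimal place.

154.2°E

Signed shortest Δλ from -157.3° to +105.7° is -97.0°.
Midpoint longitude = -157.3° + (-97.0°)/2 = -157.3° − 48.5° = -205.8°.
Normalise into (−180°, 180°]: +154.2°.
(The naïve average (-157.3 + +105.7)/2 = -25.8° is on the wrong side of the globe.)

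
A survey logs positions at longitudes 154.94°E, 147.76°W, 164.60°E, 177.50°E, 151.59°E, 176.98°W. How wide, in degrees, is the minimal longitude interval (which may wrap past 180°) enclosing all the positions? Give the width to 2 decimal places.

Sort the longitudes: -176.98°, -147.76°, +151.59°, +154.94°, +164.60°, +177.50°.
Eastward gaps between consecutive values (wrapping around): 29.22°, 299.35°, 3.35°, 9.66°, 12.90°, 5.52°.
Largest gap = 299.35° ⇒ minimal covering band is its complement: 360° − 299.35° = 60.65°.
Band runs from +151.59° eastward to -147.76°, crossing the antimeridian.

60.65°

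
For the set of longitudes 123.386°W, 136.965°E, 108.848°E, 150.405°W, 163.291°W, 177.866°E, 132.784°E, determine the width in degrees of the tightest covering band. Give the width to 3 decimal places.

Sort the longitudes: -163.291°, -150.405°, -123.386°, +108.848°, +132.784°, +136.965°, +177.866°.
Eastward gaps between consecutive values (wrapping around): 12.886°, 27.019°, 232.234°, 23.936°, 4.181°, 40.901°, 18.843°.
Largest gap = 232.234° ⇒ minimal covering band is its complement: 360° − 232.234° = 127.766°.
Band runs from +108.848° eastward to -123.386°, crossing the antimeridian.

127.766°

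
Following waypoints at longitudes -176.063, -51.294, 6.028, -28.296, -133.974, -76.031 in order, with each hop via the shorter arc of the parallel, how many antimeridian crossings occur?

Leg 1: -176.063° → -51.294°, shortest Δλ = 124.769° (east) — does not cross 180°.
Leg 2: -51.294° → +6.028°, shortest Δλ = 57.322° (east) — does not cross 180°.
Leg 3: +6.028° → -28.296°, shortest Δλ = -34.324° (west) — does not cross 180°.
Leg 4: -28.296° → -133.974°, shortest Δλ = -105.678° (west) — does not cross 180°.
Leg 5: -133.974° → -76.031°, shortest Δλ = 57.943° (east) — does not cross 180°.
Total crossings: 0.

0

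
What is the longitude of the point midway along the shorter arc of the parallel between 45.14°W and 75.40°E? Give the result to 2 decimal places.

15.13°E

Signed shortest Δλ from -45.14° to +75.40° is +120.54°.
Midpoint longitude = -45.14° + (+120.54°)/2 = -45.14° + 60.27° = +15.13°.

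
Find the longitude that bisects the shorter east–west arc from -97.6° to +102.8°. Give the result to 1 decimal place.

-177.4°

Signed shortest Δλ from -97.6° to +102.8° is -159.6°.
Midpoint longitude = -97.6° + (-159.6°)/2 = -97.6° − 79.8° = -177.4°.
(The naïve average (-97.6 + +102.8)/2 = 2.6° is on the wrong side of the globe.)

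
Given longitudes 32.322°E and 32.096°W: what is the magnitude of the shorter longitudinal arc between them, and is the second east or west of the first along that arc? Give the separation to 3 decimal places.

Raw difference: -32.096 − 32.322 = -64.418°.
Normalise into (−180°, 180°]: -64.418° stays -64.418°.
Negative ⇒ the second point lies to the west; separation 64.418°.

64.418° west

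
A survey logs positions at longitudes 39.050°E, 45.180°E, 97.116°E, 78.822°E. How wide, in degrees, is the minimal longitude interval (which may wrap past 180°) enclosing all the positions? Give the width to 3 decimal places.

Sort the longitudes: +39.050°, +45.180°, +78.822°, +97.116°.
Eastward gaps between consecutive values (wrapping around): 6.130°, 33.642°, 18.294°, 301.934°.
Largest gap = 301.934° ⇒ minimal covering band is its complement: 360° − 301.934° = 58.066°.
Band runs from +39.050° eastward to +97.116°.

58.066°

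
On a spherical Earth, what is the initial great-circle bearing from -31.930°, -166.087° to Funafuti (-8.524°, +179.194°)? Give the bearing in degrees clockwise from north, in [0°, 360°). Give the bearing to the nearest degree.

327°

Δλ = 179.194 − -166.087 = 345.281°; wrapped into (−180°, 180°]: -14.719°.
θ = atan2( sin Δλ · cos φ₂ , cos φ₁ · sin φ₂ − sin φ₁ · cos φ₂ · cos Δλ )
  = atan2(-0.25127, 0.38008) = -33.469° → normalised to [0°, 360°): 326.531°.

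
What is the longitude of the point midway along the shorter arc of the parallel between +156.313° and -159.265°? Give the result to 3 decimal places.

+178.524°

Signed shortest Δλ from +156.313° to -159.265° is +44.422°.
Midpoint longitude = +156.313° + (+44.422°)/2 = +156.313° + 22.211° = +178.524°.
(The naïve average (+156.313 + -159.265)/2 = -1.476° is on the wrong side of the globe.)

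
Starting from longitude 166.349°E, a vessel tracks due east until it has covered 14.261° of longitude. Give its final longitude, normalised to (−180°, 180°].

Start at +166.349°; shift +14.261° → +180.610°.
+180.610° lies outside (−180°, 180°]; subtract 360° → -179.390°.

179.390°W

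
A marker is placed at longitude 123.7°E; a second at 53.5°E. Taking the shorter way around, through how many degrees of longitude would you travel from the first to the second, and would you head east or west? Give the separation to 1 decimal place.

70.2° west

Raw difference: 53.5 − 123.7 = -70.2°.
Normalise into (−180°, 180°]: -70.2° stays -70.2°.
Negative ⇒ the second point lies to the west; separation 70.2°.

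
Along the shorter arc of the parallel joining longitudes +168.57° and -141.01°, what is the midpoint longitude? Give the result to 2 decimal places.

-166.22°

Signed shortest Δλ from +168.57° to -141.01° is +50.42°.
Midpoint longitude = +168.57° + (+50.42°)/2 = +168.57° + 25.21° = +193.78°.
Normalise into (−180°, 180°]: -166.22°.
(The naïve average (+168.57 + -141.01)/2 = 13.78° is on the wrong side of the globe.)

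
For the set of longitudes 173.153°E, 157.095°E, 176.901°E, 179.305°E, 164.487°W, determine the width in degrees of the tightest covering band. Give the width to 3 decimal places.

Sort the longitudes: -164.487°, +157.095°, +173.153°, +176.901°, +179.305°.
Eastward gaps between consecutive values (wrapping around): 321.582°, 16.058°, 3.748°, 2.404°, 16.208°.
Largest gap = 321.582° ⇒ minimal covering band is its complement: 360° − 321.582° = 38.418°.
Band runs from +157.095° eastward to -164.487°, crossing the antimeridian.

38.418°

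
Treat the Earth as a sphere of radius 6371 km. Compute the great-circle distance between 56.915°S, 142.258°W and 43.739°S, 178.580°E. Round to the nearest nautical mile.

1665 nmi

Δλ = 178.580 − -142.258 = 320.838°; wrapped into (−180°, 180°]: -39.162°.
Δφ = -43.739 − -56.915 = 13.176°.
a = sin²(Δφ/2) + cos φ₁ · cos φ₂ · sin²(Δλ/2) = 0.057461.
c = 2·atan2(√a, √(1−a)) = 0.48413 rad → d = 6371·c ≈ 3084.42 km ≈ 1665.45 nmi.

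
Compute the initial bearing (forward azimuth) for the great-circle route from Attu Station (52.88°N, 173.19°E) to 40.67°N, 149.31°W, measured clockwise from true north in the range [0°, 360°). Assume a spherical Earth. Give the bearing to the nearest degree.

Δλ = -149.31 − 173.19 = -322.50°; wrapped into (−180°, 180°]: 37.50°.
θ = atan2( sin Δλ · cos φ₂ , cos φ₁ · sin φ₂ − sin φ₁ · cos φ₂ · cos Δλ )
  = atan2(0.46173, -0.08652) = 100.613° → normalised to [0°, 360°): 100.613°.

101°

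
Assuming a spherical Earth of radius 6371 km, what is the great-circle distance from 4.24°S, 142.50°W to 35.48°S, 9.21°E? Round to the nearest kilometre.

14704 km

Δλ = 9.21 − -142.50 = 151.71°.
Δφ = -35.48 − -4.24 = -31.24°.
a = sin²(Δφ/2) + cos φ₁ · cos φ₂ · sin²(Δλ/2) = 0.836090.
c = 2·atan2(√a, √(1−a)) = 2.30795 rad → d = 6371·c ≈ 14703.93 km.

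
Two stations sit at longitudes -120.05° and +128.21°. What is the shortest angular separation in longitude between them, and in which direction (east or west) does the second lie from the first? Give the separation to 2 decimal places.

111.74° west

Raw difference: 128.21 − -120.05 = 248.26°.
Normalise into (−180°, 180°]: 248.26° − 360° = -111.74°.
Negative ⇒ the second point lies to the west; separation 111.74°.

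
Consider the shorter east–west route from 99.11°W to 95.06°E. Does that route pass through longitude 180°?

Naïve |95.06 − -99.11| = 194.17° > 180°, so the shorter arc goes the other way round — across 180°.
Signed shortest Δλ = ((95.06 − -99.11 + 180) mod 360) − 180 = -165.83°.
Going west by 165.83° from -99.11° passes through 180° before reaching +95.06°.

Yes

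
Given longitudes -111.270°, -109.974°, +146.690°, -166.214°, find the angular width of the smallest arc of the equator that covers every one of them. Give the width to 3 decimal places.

Sort the longitudes: -166.214°, -111.270°, -109.974°, +146.690°.
Eastward gaps between consecutive values (wrapping around): 54.944°, 1.296°, 256.664°, 47.096°.
Largest gap = 256.664° ⇒ minimal covering band is its complement: 360° − 256.664° = 103.336°.
Band runs from +146.690° eastward to -109.974°, crossing the antimeridian.

103.336°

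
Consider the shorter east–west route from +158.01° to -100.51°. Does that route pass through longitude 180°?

Yes

Naïve |-100.51 − 158.01| = 258.52° > 180°, so the shorter arc goes the other way round — across 180°.
Signed shortest Δλ = ((-100.51 − 158.01 + 180) mod 360) − 180 = 101.48°.
Going east by 101.48° from +158.01° passes through 180° before reaching -100.51°.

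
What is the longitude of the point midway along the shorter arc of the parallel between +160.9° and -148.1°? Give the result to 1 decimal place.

-173.6°

Signed shortest Δλ from +160.9° to -148.1° is +51.0°.
Midpoint longitude = +160.9° + (+51.0°)/2 = +160.9° + 25.5° = +186.4°.
Normalise into (−180°, 180°]: -173.6°.
(The naïve average (+160.9 + -148.1)/2 = 6.4° is on the wrong side of the globe.)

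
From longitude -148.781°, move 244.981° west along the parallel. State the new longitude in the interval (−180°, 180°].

-33.762°

Start at -148.781°; shift −244.981° → -393.762°.
-393.762° lies outside (−180°, 180°]; add 360° → -33.762°.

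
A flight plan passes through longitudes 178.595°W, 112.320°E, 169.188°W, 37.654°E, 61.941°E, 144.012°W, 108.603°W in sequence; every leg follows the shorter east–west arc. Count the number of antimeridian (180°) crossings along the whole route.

Leg 1: -178.595° → +112.320°, shortest Δλ = -69.085° (west) — crosses 180°.
Leg 2: +112.320° → -169.188°, shortest Δλ = 78.492° (east) — crosses 180°.
Leg 3: -169.188° → +37.654°, shortest Δλ = -153.158° (west) — crosses 180°.
Leg 4: +37.654° → +61.941°, shortest Δλ = 24.287° (east) — does not cross 180°.
Leg 5: +61.941° → -144.012°, shortest Δλ = 154.047° (east) — crosses 180°.
Leg 6: -144.012° → -108.603°, shortest Δλ = 35.409° (east) — does not cross 180°.
Total crossings: 4.

4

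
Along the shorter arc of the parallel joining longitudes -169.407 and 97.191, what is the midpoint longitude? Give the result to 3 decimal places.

+143.892°

Signed shortest Δλ from -169.407° to +97.191° is -93.402°.
Midpoint longitude = -169.407° + (-93.402°)/2 = -169.407° − 46.701° = -216.108°.
Normalise into (−180°, 180°]: +143.892°.
(The naïve average (-169.407 + +97.191)/2 = -36.108° is on the wrong side of the globe.)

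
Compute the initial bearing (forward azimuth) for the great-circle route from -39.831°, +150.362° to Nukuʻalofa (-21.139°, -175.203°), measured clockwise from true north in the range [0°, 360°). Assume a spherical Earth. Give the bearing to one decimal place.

Δλ = -175.203 − 150.362 = -325.565°; wrapped into (−180°, 180°]: 34.435°.
θ = atan2( sin Δλ · cos φ₂ , cos φ₁ · sin φ₂ − sin φ₁ · cos φ₂ · cos Δλ )
  = atan2(0.52742, 0.21579) = 67.748° → normalised to [0°, 360°): 67.748°.

67.7°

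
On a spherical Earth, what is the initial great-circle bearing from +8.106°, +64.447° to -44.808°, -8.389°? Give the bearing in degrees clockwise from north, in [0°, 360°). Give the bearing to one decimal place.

Δλ = -8.389 − 64.447 = -72.836°.
θ = atan2( sin Δλ · cos φ₂ , cos φ₁ · sin φ₂ − sin φ₁ · cos φ₂ · cos Δλ )
  = atan2(-0.67788, -0.72721) = -137.011° → normalised to [0°, 360°): 222.989°.

223.0°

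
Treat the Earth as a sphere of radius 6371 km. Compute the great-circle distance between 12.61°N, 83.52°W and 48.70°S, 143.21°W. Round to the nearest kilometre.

Δλ = -143.21 − -83.52 = -59.69°.
Δφ = -48.70 − 12.61 = -61.31°.
a = sin²(Δφ/2) + cos φ₁ · cos φ₂ · sin²(Δλ/2) = 0.419479.
c = 2·atan2(√a, √(1−a)) = 1.40905 rad → d = 6371·c ≈ 8977.05 km.

8977 km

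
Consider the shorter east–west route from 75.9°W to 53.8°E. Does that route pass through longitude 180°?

Signed shortest Δλ = ((53.8 − -75.9 + 180) mod 360) − 180 = 129.7°.
Going east by 129.7° from -75.9° reaches +53.8° without touching 180°.

No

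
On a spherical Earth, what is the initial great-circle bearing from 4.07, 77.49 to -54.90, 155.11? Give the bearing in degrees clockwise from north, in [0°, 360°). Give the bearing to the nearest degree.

Δλ = 155.11 − 77.49 = 77.62°.
θ = atan2( sin Δλ · cos φ₂ , cos φ₁ · sin φ₂ − sin φ₁ · cos φ₂ · cos Δλ )
  = atan2(0.56163, -0.82484) = 145.749° → normalised to [0°, 360°): 145.749°.

146°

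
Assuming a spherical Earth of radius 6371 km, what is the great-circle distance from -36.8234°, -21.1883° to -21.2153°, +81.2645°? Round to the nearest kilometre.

9651 km

Δλ = 81.2645 − -21.1883 = 102.4528°.
Δφ = -21.2153 − -36.8234 = 15.6081°.
a = sin²(Δφ/2) + cos φ₁ · cos φ₂ · sin²(Δλ/2) = 0.472013.
c = 2·atan2(√a, √(1−a)) = 1.51479 rad → d = 6371·c ≈ 9650.74 km.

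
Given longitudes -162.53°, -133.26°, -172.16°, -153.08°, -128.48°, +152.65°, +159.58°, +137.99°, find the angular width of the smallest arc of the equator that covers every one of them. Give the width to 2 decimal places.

93.53°

Sort the longitudes: -172.16°, -162.53°, -153.08°, -133.26°, -128.48°, +137.99°, +152.65°, +159.58°.
Eastward gaps between consecutive values (wrapping around): 9.63°, 9.45°, 19.82°, 4.78°, 266.47°, 14.66°, 6.93°, 28.26°.
Largest gap = 266.47° ⇒ minimal covering band is its complement: 360° − 266.47° = 93.53°.
Band runs from +137.99° eastward to -128.48°, crossing the antimeridian.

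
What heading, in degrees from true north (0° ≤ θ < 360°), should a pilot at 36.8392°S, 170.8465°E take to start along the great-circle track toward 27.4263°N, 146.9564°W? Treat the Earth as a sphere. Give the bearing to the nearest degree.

38°

Δλ = -146.9564 − 170.8465 = -317.8029°; wrapped into (−180°, 180°]: 42.1971°.
θ = atan2( sin Δλ · cos φ₂ , cos φ₁ · sin φ₂ − sin φ₁ · cos φ₂ · cos Δλ )
  = atan2(0.59619, 0.76289) = 38.007° → normalised to [0°, 360°): 38.007°.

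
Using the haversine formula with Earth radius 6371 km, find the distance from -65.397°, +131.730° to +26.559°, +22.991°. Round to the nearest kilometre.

13538 km

Δλ = 22.991 − 131.730 = -108.739°.
Δφ = 26.559 − -65.397 = 91.956°.
a = sin²(Δφ/2) + cos φ₁ · cos φ₂ · sin²(Δλ/2) = 0.763081.
c = 2·atan2(√a, √(1−a)) = 2.12488 rad → d = 6371·c ≈ 13537.59 km.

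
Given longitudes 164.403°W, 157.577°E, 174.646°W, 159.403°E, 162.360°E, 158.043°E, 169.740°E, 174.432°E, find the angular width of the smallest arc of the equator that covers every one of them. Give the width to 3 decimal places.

Sort the longitudes: -174.646°, -164.403°, +157.577°, +158.043°, +159.403°, +162.360°, +169.740°, +174.432°.
Eastward gaps between consecutive values (wrapping around): 10.243°, 321.980°, 0.466°, 1.360°, 2.957°, 7.380°, 4.692°, 10.922°.
Largest gap = 321.980° ⇒ minimal covering band is its complement: 360° − 321.980° = 38.020°.
Band runs from +157.577° eastward to -164.403°, crossing the antimeridian.

38.020°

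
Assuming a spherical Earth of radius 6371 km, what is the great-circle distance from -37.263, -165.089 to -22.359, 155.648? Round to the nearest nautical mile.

Δλ = 155.648 − -165.089 = 320.737°; wrapped into (−180°, 180°]: -39.263°.
Δφ = -22.359 − -37.263 = 14.904°.
a = sin²(Δφ/2) + cos φ₁ · cos φ₂ · sin²(Δλ/2) = 0.099901.
c = 2·atan2(√a, √(1−a)) = 0.64317 rad → d = 6371·c ≈ 4097.64 km ≈ 2212.55 nmi.

2213 nmi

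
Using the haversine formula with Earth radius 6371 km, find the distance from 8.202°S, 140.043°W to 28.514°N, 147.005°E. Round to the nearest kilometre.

8810 km

Δλ = 147.005 − -140.043 = 287.048°; wrapped into (−180°, 180°]: -72.952°.
Δφ = 28.514 − -8.202 = 36.716°.
a = sin²(Δφ/2) + cos φ₁ · cos φ₂ · sin²(Δλ/2) = 0.406564.
c = 2·atan2(√a, √(1−a)) = 1.38282 rad → d = 6371·c ≈ 8809.94 km.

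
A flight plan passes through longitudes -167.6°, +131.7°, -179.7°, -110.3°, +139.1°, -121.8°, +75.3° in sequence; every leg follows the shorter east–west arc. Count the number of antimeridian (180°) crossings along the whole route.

Leg 1: -167.6° → +131.7°, shortest Δλ = -60.7° (west) — crosses 180°.
Leg 2: +131.7° → -179.7°, shortest Δλ = 48.6° (east) — crosses 180°.
Leg 3: -179.7° → -110.3°, shortest Δλ = 69.4° (east) — does not cross 180°.
Leg 4: -110.3° → +139.1°, shortest Δλ = -110.6° (west) — crosses 180°.
Leg 5: +139.1° → -121.8°, shortest Δλ = 99.1° (east) — crosses 180°.
Leg 6: -121.8° → +75.3°, shortest Δλ = -162.9° (west) — crosses 180°.
Total crossings: 5.

5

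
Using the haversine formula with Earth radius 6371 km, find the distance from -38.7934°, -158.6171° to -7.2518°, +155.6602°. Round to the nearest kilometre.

5756 km

Δλ = 155.6602 − -158.6171 = 314.2773°; wrapped into (−180°, 180°]: -45.7227°.
Δφ = -7.2518 − -38.7934 = 31.5416°.
a = sin²(Δφ/2) + cos φ₁ · cos φ₂ · sin²(Δλ/2) = 0.190568.
c = 2·atan2(√a, √(1−a)) = 0.90350 rad → d = 6371·c ≈ 5756.21 km.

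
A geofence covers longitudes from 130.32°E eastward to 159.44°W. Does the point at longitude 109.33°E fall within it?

No

Band width going east from +130.32° to -159.44°: ((-159.44 − 130.32) mod 360) = 70.24°.
Offset of +109.33° east of the west edge: ((109.33 − 130.32) mod 360) = 339.01°.
339.01° > 70.24° ⇒ outside.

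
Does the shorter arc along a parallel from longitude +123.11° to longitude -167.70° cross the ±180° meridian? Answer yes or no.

Naïve |-167.70 − 123.11| = 290.81° > 180°, so the shorter arc goes the other way round — across 180°.
Signed shortest Δλ = ((-167.70 − 123.11 + 180) mod 360) − 180 = 69.19°.
Going east by 69.19° from +123.11° passes through 180° before reaching -167.70°.

Yes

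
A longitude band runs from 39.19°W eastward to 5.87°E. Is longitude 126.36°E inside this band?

No

Band width going east from -39.19° to +5.87°: ((5.87 − -39.19) mod 360) = 45.06°.
Offset of +126.36° east of the west edge: ((126.36 − -39.19) mod 360) = 165.55°.
165.55° > 45.06° ⇒ outside.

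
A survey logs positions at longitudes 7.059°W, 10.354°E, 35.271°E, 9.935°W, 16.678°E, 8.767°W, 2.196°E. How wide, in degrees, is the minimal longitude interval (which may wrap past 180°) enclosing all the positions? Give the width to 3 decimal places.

Sort the longitudes: -9.935°, -8.767°, -7.059°, +2.196°, +10.354°, +16.678°, +35.271°.
Eastward gaps between consecutive values (wrapping around): 1.168°, 1.708°, 9.255°, 8.158°, 6.324°, 18.593°, 314.794°.
Largest gap = 314.794° ⇒ minimal covering band is its complement: 360° − 314.794° = 45.206°.
Band runs from -9.935° eastward to +35.271°.

45.206°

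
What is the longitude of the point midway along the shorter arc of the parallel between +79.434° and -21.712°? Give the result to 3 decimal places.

Signed shortest Δλ from +79.434° to -21.712° is -101.146°.
Midpoint longitude = +79.434° + (-101.146°)/2 = +79.434° − 50.573° = +28.861°.

+28.861°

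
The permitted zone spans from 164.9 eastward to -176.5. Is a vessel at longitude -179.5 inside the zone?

Yes

Band width going east from +164.9° to -176.5°: ((-176.5 − 164.9) mod 360) = 18.6°.
Offset of -179.5° east of the west edge: ((-179.5 − 164.9) mod 360) = 15.6°.
15.6° ≤ 18.6° ⇒ inside.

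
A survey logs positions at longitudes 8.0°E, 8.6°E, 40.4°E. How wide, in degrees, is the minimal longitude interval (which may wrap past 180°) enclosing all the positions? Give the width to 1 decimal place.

32.4°

Sort the longitudes: +8.0°, +8.6°, +40.4°.
Eastward gaps between consecutive values (wrapping around): 0.6°, 31.8°, 327.6°.
Largest gap = 327.6° ⇒ minimal covering band is its complement: 360° − 327.6° = 32.4°.
Band runs from +8.0° eastward to +40.4°.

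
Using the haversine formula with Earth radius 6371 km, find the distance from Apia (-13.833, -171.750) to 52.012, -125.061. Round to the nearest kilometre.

8584 km

Δλ = -125.061 − -171.750 = 46.689°.
Δφ = 52.012 − -13.833 = 65.845°.
a = sin²(Δφ/2) + cos φ₁ · cos φ₂ · sin²(Δλ/2) = 0.389240.
c = 2·atan2(√a, √(1−a)) = 1.34742 rad → d = 6371·c ≈ 8584.43 km.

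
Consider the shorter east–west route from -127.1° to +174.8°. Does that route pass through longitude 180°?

Naïve |174.8 − -127.1| = 301.9° > 180°, so the shorter arc goes the other way round — across 180°.
Signed shortest Δλ = ((174.8 − -127.1 + 180) mod 360) − 180 = -58.1°.
Going west by 58.1° from -127.1° passes through 180° before reaching +174.8°.

Yes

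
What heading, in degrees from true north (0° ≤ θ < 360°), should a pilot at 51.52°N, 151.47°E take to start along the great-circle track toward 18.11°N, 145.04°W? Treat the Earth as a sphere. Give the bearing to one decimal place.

99.3°

Δλ = -145.04 − 151.47 = -296.51°; wrapped into (−180°, 180°]: 63.49°.
θ = atan2( sin Δλ · cos φ₂ , cos φ₁ · sin φ₂ − sin φ₁ · cos φ₂ · cos Δλ )
  = atan2(0.85053, -0.13869) = 99.261° → normalised to [0°, 360°): 99.261°.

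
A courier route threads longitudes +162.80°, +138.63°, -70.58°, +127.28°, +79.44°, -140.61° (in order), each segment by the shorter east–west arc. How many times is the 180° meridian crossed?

3

Leg 1: +162.80° → +138.63°, shortest Δλ = -24.17° (west) — does not cross 180°.
Leg 2: +138.63° → -70.58°, shortest Δλ = 150.79° (east) — crosses 180°.
Leg 3: -70.58° → +127.28°, shortest Δλ = -162.14° (west) — crosses 180°.
Leg 4: +127.28° → +79.44°, shortest Δλ = -47.84° (west) — does not cross 180°.
Leg 5: +79.44° → -140.61°, shortest Δλ = 139.95° (east) — crosses 180°.
Total crossings: 3.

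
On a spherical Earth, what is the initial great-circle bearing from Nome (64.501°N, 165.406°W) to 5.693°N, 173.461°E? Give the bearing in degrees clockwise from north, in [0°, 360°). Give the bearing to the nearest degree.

204°

Δλ = 173.461 − -165.406 = 338.867°; wrapped into (−180°, 180°]: -21.133°.
θ = atan2( sin Δλ · cos φ₂ , cos φ₁ · sin φ₂ − sin φ₁ · cos φ₂ · cos Δλ )
  = atan2(-0.35876, -0.79503) = -155.713° → normalised to [0°, 360°): 204.287°.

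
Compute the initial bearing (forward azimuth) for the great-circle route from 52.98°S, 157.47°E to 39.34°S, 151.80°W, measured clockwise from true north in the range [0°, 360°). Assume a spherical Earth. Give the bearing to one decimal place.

Δλ = -151.80 − 157.47 = -309.27°; wrapped into (−180°, 180°]: 50.73°.
θ = atan2( sin Δλ · cos φ₂ , cos φ₁ · sin φ₂ − sin φ₁ · cos φ₂ · cos Δλ )
  = atan2(0.59874, 0.00918) = 89.121° → normalised to [0°, 360°): 89.121°.

89.1°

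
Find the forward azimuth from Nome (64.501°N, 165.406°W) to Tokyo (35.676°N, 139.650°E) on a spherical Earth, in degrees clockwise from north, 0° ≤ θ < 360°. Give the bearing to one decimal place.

Δλ = 139.650 − -165.406 = 305.056°; wrapped into (−180°, 180°]: -54.944°.
θ = atan2( sin Δλ · cos φ₂ , cos φ₁ · sin φ₂ − sin φ₁ · cos φ₂ · cos Δλ )
  = atan2(-0.66496, -0.17007) = -104.346° → normalised to [0°, 360°): 255.654°.

255.7°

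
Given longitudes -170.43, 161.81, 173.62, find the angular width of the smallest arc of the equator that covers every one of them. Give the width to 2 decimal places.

27.76°

Sort the longitudes: -170.43°, +161.81°, +173.62°.
Eastward gaps between consecutive values (wrapping around): 332.24°, 11.81°, 15.95°.
Largest gap = 332.24° ⇒ minimal covering band is its complement: 360° − 332.24° = 27.76°.
Band runs from +161.81° eastward to -170.43°, crossing the antimeridian.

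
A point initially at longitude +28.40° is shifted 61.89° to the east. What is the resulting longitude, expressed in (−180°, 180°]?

+90.29°

Start at +28.40°; shift +61.89° → +90.29°.
+90.29° already lies in (−180°, 180°].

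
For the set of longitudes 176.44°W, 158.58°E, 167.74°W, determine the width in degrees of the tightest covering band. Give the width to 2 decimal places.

33.68°

Sort the longitudes: -176.44°, -167.74°, +158.58°.
Eastward gaps between consecutive values (wrapping around): 8.70°, 326.32°, 24.98°.
Largest gap = 326.32° ⇒ minimal covering band is its complement: 360° − 326.32° = 33.68°.
Band runs from +158.58° eastward to -167.74°, crossing the antimeridian.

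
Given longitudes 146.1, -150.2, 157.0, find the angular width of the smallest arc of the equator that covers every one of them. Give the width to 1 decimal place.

Sort the longitudes: -150.2°, +146.1°, +157.0°.
Eastward gaps between consecutive values (wrapping around): 296.3°, 10.9°, 52.8°.
Largest gap = 296.3° ⇒ minimal covering band is its complement: 360° − 296.3° = 63.7°.
Band runs from +146.1° eastward to -150.2°, crossing the antimeridian.

63.7°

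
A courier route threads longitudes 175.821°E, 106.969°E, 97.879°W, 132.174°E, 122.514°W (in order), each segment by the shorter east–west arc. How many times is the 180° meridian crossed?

Leg 1: +175.821° → +106.969°, shortest Δλ = -68.852° (west) — does not cross 180°.
Leg 2: +106.969° → -97.879°, shortest Δλ = 155.152° (east) — crosses 180°.
Leg 3: -97.879° → +132.174°, shortest Δλ = -129.947° (west) — crosses 180°.
Leg 4: +132.174° → -122.514°, shortest Δλ = 105.312° (east) — crosses 180°.
Total crossings: 3.

3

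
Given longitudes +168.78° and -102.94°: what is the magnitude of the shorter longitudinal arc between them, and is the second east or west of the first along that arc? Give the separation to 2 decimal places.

88.28° east

Raw difference: -102.94 − 168.78 = -271.72°.
Normalise into (−180°, 180°]: -271.72° + 360° = 88.28°.
Positive ⇒ the second point lies to the east; separation 88.28°.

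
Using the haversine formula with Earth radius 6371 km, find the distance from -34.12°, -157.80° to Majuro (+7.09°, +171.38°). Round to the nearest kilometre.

Δλ = 171.38 − -157.80 = 329.18°; wrapped into (−180°, 180°]: -30.82°.
Δφ = 7.09 − -34.12 = 41.21°.
a = sin²(Δφ/2) + cos φ₁ · cos φ₂ · sin²(Δλ/2) = 0.181858.
c = 2·atan2(√a, √(1−a)) = 0.88112 rad → d = 6371·c ≈ 5613.65 km.

5614 km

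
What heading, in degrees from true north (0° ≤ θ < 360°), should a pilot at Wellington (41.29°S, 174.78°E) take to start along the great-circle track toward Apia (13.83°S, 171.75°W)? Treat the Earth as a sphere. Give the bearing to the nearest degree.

Δλ = -171.75 − 174.78 = -346.53°; wrapped into (−180°, 180°]: 13.47°.
θ = atan2( sin Δλ · cos φ₂ , cos φ₁ · sin φ₂ − sin φ₁ · cos φ₂ · cos Δλ )
  = atan2(0.22618, 0.44350) = 27.021° → normalised to [0°, 360°): 27.021°.

27°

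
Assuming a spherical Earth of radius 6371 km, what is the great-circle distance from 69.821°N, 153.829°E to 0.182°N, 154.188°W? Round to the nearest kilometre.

Δλ = -154.188 − 153.829 = -308.017°; wrapped into (−180°, 180°]: 51.983°.
Δφ = 0.182 − 69.821 = -69.639°.
a = sin²(Δφ/2) + cos φ₁ · cos φ₂ · sin²(Δλ/2) = 0.392282.
c = 2·atan2(√a, √(1−a)) = 1.35366 rad → d = 6371·c ≈ 8624.15 km.

8624 km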